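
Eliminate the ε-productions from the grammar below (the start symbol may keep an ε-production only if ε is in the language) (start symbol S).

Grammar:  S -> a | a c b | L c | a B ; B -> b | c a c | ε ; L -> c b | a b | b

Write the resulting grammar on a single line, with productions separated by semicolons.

S -> a | a c b | L c | a B; B -> b | c a c; L -> c b | a b | b

The nullable symbols are {B}.
ε ∉ L(G), so no ε-production is kept.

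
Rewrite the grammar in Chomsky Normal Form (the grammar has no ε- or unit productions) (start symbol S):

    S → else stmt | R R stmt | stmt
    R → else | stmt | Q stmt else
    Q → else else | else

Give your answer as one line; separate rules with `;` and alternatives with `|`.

S → X1 X2 | R Y1 | stmt; R → else | stmt | Q Y2; Q → X1 X1 | else; X1 → else; X2 → stmt; Y1 → R X2; Y2 → X2 X1

Introduce a nonterminal for each terminal appearing in a rule of length ≥ 2: X1 → else, X2 → stmt.
Binarize each right-hand side of length ≥ 3 by chaining fresh nonterminals (Y1, Y2, …): affected rules were S → R R X2; R → Q X2 X1.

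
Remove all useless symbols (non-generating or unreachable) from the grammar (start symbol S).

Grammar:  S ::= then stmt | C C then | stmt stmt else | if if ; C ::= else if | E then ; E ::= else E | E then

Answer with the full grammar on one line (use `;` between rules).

S ::= then stmt | C C then | stmt stmt else | if if; C ::= else if

Generating nonterminals: {C, S}.
Reachable from S after that: {C, S}.
Removed useless symbols: {E} and every production mentioning them.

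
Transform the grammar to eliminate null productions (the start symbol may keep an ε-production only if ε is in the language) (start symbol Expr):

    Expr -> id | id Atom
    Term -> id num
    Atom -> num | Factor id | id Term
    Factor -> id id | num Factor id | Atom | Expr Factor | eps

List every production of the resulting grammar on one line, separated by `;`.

Expr -> id | id Atom; Term -> id num; Atom -> num | Factor id | id | id Term; Factor -> id id | num Factor id | num id | Atom | Expr Factor | Expr

Nullable nonterminals: {Factor}.
ε ∉ L(G), so no ε-production is kept.
Expand every rule over subsets of its nullable positions: Atom → Factor id gives Factor id | id. Factor → num Factor id gives num Factor id | num id. Factor → Expr Factor gives Expr Factor | Expr.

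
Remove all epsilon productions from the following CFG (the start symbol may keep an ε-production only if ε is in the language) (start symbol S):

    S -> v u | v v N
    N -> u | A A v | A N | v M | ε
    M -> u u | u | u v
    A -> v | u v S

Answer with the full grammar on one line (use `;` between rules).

S -> v u | v v N | v v; N -> u | A A v | A N | A | v M; M -> u u | u | u v; A -> v | u v S

Nullable set = {N}.
ε ∉ L(G), so no ε-production is kept.
For each production, add variants omitting each subset of nullable occurrences: S → v v N gives v v N | v v. N → A N gives A N | A.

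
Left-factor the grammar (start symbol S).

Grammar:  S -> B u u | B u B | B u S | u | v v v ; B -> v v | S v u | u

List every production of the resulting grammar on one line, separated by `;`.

S has alternatives sharing prefix 'B u': factor to S → B u S' with S' → u | B | S.

S -> u | v v v | B u S'; B -> v v | S v u | u; S' -> u | B | S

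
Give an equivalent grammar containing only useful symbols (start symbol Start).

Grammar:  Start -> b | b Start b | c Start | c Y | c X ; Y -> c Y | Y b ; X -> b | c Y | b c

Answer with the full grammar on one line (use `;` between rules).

Generating nonterminals: {Start, X}.
Reachable from Start after that: {Start, X}.
Removed useless symbols: {Y} and every production mentioning them.

Start -> b | b Start b | c Start | c X; X -> b | b c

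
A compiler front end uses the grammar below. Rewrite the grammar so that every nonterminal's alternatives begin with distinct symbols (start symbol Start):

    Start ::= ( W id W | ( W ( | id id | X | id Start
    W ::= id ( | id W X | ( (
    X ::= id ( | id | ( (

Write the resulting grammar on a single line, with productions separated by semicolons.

Start has alternatives sharing prefix '( W': factor to Start → ( W Start1 with Start1 → id W | (.
Start has alternatives sharing prefix 'id': factor to Start → id Start2 with Start2 → id | Start.
W has alternatives sharing prefix 'id': factor to W → id W1 with W1 → ( | W X.
X has alternatives sharing prefix 'id': factor to X → id X1 with X1 → ( | ε.

Start ::= X | ( W Start1 | id Start2; W ::= ( ( | id W1; X ::= ( ( | id X1; Start1 ::= id W | (; Start2 ::= id | Start; W1 ::= ( | W X; X1 ::= ( | ε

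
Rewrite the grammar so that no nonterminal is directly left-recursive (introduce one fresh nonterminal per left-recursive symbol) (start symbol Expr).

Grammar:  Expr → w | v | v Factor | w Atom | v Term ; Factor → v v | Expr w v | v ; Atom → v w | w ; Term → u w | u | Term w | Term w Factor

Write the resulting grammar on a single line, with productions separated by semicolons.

Directly left-recursive nonterminal: Term.
For Term: α = {w, w Factor}, β = {u w, u}. Rewrite as Term → β Term1 and Term1 → α Term1 | ε.

Expr → w | v | v Factor | w Atom | v Term; Factor → v v | Expr w v | v; Atom → v w | w; Term → u w Term1 | u Term1; Term1 → w Term1 | w Factor Term1 | ε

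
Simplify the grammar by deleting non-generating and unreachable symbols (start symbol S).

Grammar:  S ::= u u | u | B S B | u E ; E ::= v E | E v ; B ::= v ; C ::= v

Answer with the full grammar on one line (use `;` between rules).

S ::= u u | u | B S B; B ::= v

Generating nonterminals: {B, C, S}.
Reachable from S after that: {B, S}.
Removed useless symbols: {C, E} and every production mentioning them.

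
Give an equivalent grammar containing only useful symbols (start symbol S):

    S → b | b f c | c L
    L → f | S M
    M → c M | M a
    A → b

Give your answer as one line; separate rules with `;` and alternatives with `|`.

S → b | b f c | c L; L → f

Generating nonterminals: {A, L, S}.
Reachable from S after that: {L, S}.
Removed useless symbols: {A, M} and every production mentioning them.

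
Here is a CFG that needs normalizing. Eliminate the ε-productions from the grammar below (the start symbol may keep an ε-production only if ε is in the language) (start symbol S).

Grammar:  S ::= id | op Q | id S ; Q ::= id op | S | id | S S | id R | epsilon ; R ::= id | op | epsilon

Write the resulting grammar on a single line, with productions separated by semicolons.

The nullable symbols are {Q, R}.
ε ∉ L(G), so no ε-production is kept.
Expand every rule over subsets of its nullable positions: S → op Q gives op Q | op.

S ::= id | op Q | op | id S; Q ::= id op | S | id | S S | id R; R ::= id | op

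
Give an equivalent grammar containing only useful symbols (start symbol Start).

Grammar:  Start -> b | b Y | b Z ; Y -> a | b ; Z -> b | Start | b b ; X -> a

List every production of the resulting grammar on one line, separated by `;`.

Generating nonterminals: {Start, X, Y, Z}.
Reachable from Start after that: {Start, Y, Z}.
Removed useless symbols: {X} and every production mentioning them.

Start -> b | b Y | b Z; Y -> a | b; Z -> b | Start | b b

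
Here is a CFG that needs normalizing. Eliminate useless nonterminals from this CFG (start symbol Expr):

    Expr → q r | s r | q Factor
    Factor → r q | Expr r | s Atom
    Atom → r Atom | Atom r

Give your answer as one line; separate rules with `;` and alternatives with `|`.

Generating nonterminals: {Expr, Factor}.
Reachable from Expr after that: {Expr, Factor}.
Removed useless symbols: {Atom} and every production mentioning them.

Expr → q r | s r | q Factor; Factor → r q | Expr r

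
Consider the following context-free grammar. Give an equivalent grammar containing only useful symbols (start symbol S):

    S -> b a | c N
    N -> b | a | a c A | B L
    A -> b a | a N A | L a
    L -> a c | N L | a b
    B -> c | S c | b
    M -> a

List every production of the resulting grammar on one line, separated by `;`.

Generating nonterminals: {A, B, L, M, N, S}.
Reachable from S after that: {A, B, L, N, S}.
Removed useless symbols: {M} and every production mentioning them.

S -> b a | c N; N -> b | a | a c A | B L; A -> b a | a N A | L a; L -> a c | N L | a b; B -> c | S c | b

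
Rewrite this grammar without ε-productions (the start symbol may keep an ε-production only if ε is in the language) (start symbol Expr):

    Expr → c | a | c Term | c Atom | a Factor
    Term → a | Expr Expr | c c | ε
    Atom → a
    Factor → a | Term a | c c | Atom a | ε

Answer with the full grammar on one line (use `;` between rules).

Nullable set = {Factor, Term}.
ε ∉ L(G), so no ε-production is kept.

Expr → c | a | c Term | c Atom | a Factor; Term → a | Expr Expr | c c; Atom → a; Factor → a | Term a | c c | Atom a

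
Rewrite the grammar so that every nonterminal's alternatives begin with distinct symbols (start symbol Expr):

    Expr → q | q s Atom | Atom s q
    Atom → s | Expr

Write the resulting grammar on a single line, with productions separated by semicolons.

Expr → Atom s q | q Expr1; Atom → s | Expr; Expr1 → ε | s Atom

Expr has alternatives sharing prefix 'q': factor to Expr → q Expr1 with Expr1 → ε | s Atom.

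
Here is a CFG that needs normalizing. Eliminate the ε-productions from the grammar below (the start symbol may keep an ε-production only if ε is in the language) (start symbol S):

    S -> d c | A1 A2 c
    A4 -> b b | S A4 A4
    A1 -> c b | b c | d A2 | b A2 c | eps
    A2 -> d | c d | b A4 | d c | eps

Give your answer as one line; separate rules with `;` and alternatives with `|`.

S -> d c | A1 A2 c | A1 c | A2 c | c; A4 -> b b | S A4 A4; A1 -> c b | b c | d A2 | d | b A2 c; A2 -> d | c d | b A4 | d c

Nullable nonterminals: {A1, A2}.
ε ∉ L(G), so no ε-production is kept.
Expand every rule over subsets of its nullable positions: S → A1 A2 c gives A1 A2 c | A1 c | A2 c | c. A1 → d A2 gives d A2 | d.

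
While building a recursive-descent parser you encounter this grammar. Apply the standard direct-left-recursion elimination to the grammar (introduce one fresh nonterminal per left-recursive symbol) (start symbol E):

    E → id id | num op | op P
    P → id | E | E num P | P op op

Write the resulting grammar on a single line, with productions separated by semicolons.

E → id id | num op | op P; P → id P' | E P' | E num P P'; P' → op op P' | ε

Left recursion appears on P.
For P: α = {op op}, β = {id, E, E num P}. Rewrite as P → β P' and P' → α P' | ε.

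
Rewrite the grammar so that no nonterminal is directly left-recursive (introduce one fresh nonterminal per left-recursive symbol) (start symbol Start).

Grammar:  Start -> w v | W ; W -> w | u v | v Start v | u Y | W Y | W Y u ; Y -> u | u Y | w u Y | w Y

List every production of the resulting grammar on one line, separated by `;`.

Directly left-recursive nonterminal: W.
For W: α = {Y, Y u}, β = {w, u v, v Start v, u Y}. Rewrite as W → β W1 and W1 → α W1 | ε.

Start -> w v | W; W -> w W1 | u v W1 | v Start v W1 | u Y W1; Y -> u | u Y | w u Y | w Y; W1 -> Y W1 | Y u W1 | eps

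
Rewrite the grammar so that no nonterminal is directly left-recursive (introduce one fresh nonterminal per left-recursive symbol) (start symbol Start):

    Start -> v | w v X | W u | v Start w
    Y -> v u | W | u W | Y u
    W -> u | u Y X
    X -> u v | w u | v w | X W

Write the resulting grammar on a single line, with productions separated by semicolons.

Start -> v | w v X | W u | v Start w; Y -> v u Y1 | W Y1 | u W Y1; W -> u | u Y X; X -> u v X1 | w u X1 | v w X1; Y1 -> u Y1 | eps; X1 -> W X1 | eps

Y, X are directly left-recursive.
For Y: α = {u}, β = {v u, W, u W}. Rewrite as Y → β Y1 and Y1 → α Y1 | ε.
For X: α = {W}, β = {u v, w u, v w}. Rewrite as X → β X1 and X1 → α X1 | ε.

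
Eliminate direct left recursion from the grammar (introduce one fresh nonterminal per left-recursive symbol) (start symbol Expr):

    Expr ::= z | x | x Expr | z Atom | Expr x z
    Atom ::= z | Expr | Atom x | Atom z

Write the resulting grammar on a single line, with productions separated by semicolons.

Expr, Atom are directly left-recursive.
For Expr: α = {x z}, β = {z, x, x Expr, z Atom}. Rewrite as Expr → β Expr1 and Expr1 → α Expr1 | ε.
For Atom: α = {x, z}, β = {z, Expr}. Rewrite as Atom → β Atom1 and Atom1 → α Atom1 | ε.

Expr ::= z Expr1 | x Expr1 | x Expr Expr1 | z Atom Expr1; Atom ::= z Atom1 | Expr Atom1; Expr1 ::= x z Expr1 | ε; Atom1 ::= x Atom1 | z Atom1 | ε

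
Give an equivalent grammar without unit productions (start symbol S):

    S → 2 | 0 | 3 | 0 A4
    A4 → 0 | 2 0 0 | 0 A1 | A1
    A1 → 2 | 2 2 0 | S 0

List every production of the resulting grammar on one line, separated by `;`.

S → 2 | 0 | 3 | 0 A4; A4 → 0 | 2 0 0 | 0 A1 | 2 | 2 2 0 | S 0; A1 → 2 | 2 2 0 | S 0

Unit pairs: A4 ⇒* {A1}.
For every A with A ⇒* B via unit rules, add B's non-unit alternatives to A; then delete every rule of the form X → Y.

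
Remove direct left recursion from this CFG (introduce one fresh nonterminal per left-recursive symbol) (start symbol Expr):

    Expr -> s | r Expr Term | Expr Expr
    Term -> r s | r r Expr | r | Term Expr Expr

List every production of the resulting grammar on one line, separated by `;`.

Directly left-recursive nonterminals: Expr, Term.
For Expr: α = {Expr}, β = {s, r Expr Term}. Rewrite as Expr → β Expr1 and Expr1 → α Expr1 | ε.
For Term: α = {Expr Expr}, β = {r s, r r Expr, r}. Rewrite as Term → β Term1 and Term1 → α Term1 | ε.

Expr -> s Expr1 | r Expr Term Expr1; Term -> r s Term1 | r r Expr Term1 | r Term1; Expr1 -> Expr Expr1 | ε; Term1 -> Expr Expr Term1 | ε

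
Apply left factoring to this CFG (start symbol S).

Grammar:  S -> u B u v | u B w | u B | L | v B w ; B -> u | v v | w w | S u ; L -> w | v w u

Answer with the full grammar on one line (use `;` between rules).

S has alternatives sharing prefix 'u B': factor to S → u B S' with S' → u v | w | ε.

S -> L | v B w | u B S'; B -> u | v v | w w | S u; L -> w | v w u; S' -> u v | w | ε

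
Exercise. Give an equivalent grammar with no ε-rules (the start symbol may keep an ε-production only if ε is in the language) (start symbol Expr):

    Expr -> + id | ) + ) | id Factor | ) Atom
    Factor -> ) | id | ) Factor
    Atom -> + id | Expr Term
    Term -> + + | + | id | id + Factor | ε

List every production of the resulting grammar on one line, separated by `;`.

Nullable set = {Term}.
ε ∉ L(G), so no ε-production is kept.
For each production, add variants omitting each subset of nullable occurrences: Atom → Expr Term gives Expr Term | Expr.

Expr -> + id | ) + ) | id Factor | ) Atom; Factor -> ) | id | ) Factor; Atom -> + id | Expr Term | Expr; Term -> + + | + | id | id + Factor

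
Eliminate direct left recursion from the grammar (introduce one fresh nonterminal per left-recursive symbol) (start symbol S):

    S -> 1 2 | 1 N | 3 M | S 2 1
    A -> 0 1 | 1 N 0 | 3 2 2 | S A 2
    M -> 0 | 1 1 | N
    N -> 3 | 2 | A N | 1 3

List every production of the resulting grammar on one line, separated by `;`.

S is directly left-recursive.
For S: α = {2 1}, β = {1 2, 1 N, 3 M}. Rewrite as S → β S' and S' → α S' | ε.

S -> 1 2 S' | 1 N S' | 3 M S'; A -> 0 1 | 1 N 0 | 3 2 2 | S A 2; M -> 0 | 1 1 | N; N -> 3 | 2 | A N | 1 3; S' -> 2 1 S' | eps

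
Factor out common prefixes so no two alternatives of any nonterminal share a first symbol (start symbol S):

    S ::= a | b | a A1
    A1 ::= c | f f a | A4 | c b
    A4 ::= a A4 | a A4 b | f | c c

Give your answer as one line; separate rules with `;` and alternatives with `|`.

S ::= b | a S'; A1 ::= f f a | A4 | c A1'; A4 ::= f | c c | a A4 A4'; S' ::= ε | A1; A1' ::= ε | b; A4' ::= ε | b

S has alternatives sharing prefix 'a': factor to S → a S' with S' → ε | A1.
A1 has alternatives sharing prefix 'c': factor to A1 → c A1' with A1' → ε | b.
A4 has alternatives sharing prefix 'a A4': factor to A4 → a A4 A4' with A4' → ε | b.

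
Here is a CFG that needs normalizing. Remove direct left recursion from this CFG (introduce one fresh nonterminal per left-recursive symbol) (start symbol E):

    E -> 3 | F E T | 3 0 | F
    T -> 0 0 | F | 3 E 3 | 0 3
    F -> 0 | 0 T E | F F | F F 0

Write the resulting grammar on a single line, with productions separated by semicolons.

E -> 3 | F E T | 3 0 | F; T -> 0 0 | F | 3 E 3 | 0 3; F -> 0 F' | 0 T E F'; F' -> F F' | F 0 F' | ε

F is directly left-recursive.
For F: α = {F, F 0}, β = {0, 0 T E}. Rewrite as F → β F' and F' → α F' | ε.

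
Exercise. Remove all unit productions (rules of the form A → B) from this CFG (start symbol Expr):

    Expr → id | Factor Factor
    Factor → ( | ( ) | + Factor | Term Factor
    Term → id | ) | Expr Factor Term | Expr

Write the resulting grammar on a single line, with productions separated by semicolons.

Unit pairs: Term ⇒* {Expr}.
For every A with A ⇒* B via unit rules, add B's non-unit alternatives to A; then delete every rule of the form X → Y.

Expr → id | Factor Factor; Factor → ( | ( ) | + Factor | Term Factor; Term → id | ) | Expr Factor Term | Factor Factor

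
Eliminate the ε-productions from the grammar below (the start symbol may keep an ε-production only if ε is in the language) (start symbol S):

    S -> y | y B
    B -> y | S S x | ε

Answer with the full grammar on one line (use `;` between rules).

S -> y | y B; B -> y | S S x

Nullable set = {B}.
ε ∉ L(G), so no ε-production is kept.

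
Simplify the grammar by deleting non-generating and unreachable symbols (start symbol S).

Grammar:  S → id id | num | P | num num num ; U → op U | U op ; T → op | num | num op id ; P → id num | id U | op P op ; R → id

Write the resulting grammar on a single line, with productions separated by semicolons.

Generating nonterminals: {P, R, S, T}.
Reachable from S after that: {P, S}.
Removed useless symbols: {R, T, U} and every production mentioning them.

S → id id | num | P | num num num; P → id num | op P op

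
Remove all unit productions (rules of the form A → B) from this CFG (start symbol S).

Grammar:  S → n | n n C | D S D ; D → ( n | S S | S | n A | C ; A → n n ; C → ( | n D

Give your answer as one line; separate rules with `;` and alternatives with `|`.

Unit pairs: D ⇒* {C, S}.
Replace each nonterminal's rules with the union of the non-unit rules of every nonterminal it unit-derives.

S → n | n n C | D S D; D → n | n n C | D S D | ( | n D | ( n | S S | n A; A → n n; C → ( | n D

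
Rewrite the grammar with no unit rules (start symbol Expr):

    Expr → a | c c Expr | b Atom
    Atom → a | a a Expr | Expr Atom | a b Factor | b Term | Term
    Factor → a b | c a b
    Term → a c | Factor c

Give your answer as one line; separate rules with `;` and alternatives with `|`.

Unit pairs: Atom ⇒* {Term}.
Replace each nonterminal's rules with the union of the non-unit rules of every nonterminal it unit-derives.

Expr → a | c c Expr | b Atom; Atom → a c | Factor c | a | a a Expr | Expr Atom | a b Factor | b Term; Factor → a b | c a b; Term → a c | Factor c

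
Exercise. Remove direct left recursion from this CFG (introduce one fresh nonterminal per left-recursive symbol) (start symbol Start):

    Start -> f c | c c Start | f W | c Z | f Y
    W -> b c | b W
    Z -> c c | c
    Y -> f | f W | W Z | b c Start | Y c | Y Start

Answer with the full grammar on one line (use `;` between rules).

Left recursion appears on Y.
For Y: α = {c, Start}, β = {f, f W, W Z, b c Start}. Rewrite as Y → β Y1 and Y1 → α Y1 | ε.

Start -> f c | c c Start | f W | c Z | f Y; W -> b c | b W; Z -> c c | c; Y -> f Y1 | f W Y1 | W Z Y1 | b c Start Y1; Y1 -> c Y1 | Start Y1 | ε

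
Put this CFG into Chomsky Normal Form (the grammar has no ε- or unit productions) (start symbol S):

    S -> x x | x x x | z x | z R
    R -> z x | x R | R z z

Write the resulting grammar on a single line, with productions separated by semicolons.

S -> X1 X1 | X1 Y1 | X2 X1 | X2 R; R -> X2 X1 | X1 R | R Y2; X1 -> x; X2 -> z; Y1 -> X1 X1; Y2 -> X2 X2

Introduce a nonterminal for each terminal appearing in a rule of length ≥ 2: X1 → x, X2 → z.
Binarize each right-hand side of length ≥ 3 by chaining fresh nonterminals (Y1, Y2, …): affected rules were S → X1 X1 X1; R → R X2 X2.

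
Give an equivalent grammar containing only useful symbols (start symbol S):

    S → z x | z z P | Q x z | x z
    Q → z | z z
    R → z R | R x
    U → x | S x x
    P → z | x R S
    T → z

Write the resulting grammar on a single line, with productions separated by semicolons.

Generating nonterminals: {P, Q, S, T, U}.
Reachable from S after that: {P, Q, S}.
Removed useless symbols: {R, T, U} and every production mentioning them.

S → z x | z z P | Q x z | x z; Q → z | z z; P → z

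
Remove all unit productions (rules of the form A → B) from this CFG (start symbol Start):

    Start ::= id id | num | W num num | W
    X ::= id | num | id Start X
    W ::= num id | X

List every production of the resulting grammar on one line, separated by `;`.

Start ::= id id | num | W num num | id | id Start X | num id; X ::= id | num | id Start X; W ::= id | num | id Start X | num id

Unit pairs: Start ⇒* {W, X}; W ⇒* {X}.
For every A with A ⇒* B via unit rules, add B's non-unit alternatives to A; then delete every rule of the form X → Y.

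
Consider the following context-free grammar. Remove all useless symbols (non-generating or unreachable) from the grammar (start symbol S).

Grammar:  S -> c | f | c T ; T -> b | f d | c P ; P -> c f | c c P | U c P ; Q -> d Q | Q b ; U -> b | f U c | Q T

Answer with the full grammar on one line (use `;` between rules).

Generating nonterminals: {P, S, T, U}.
Reachable from S after that: {P, S, T, U}.
Removed useless symbols: {Q} and every production mentioning them.

S -> c | f | c T; T -> b | f d | c P; P -> c f | c c P | U c P; U -> b | f U c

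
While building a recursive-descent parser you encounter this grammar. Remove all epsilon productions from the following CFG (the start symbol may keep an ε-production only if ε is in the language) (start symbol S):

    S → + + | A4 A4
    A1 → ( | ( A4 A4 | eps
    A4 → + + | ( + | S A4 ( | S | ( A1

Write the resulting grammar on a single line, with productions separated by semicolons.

S → + + | A4 A4; A1 → ( | ( A4 A4; A4 → + + | ( + | S A4 ( | S | ( A1 | (

The nullable symbols are {A1}.
ε ∉ L(G), so no ε-production is kept.
For each production, add variants omitting each subset of nullable occurrences: A4 → ( A1 gives ( A1 | (.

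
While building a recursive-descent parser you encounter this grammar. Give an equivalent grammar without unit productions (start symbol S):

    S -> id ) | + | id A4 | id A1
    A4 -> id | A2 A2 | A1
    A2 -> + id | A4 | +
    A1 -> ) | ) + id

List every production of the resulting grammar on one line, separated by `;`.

S -> id ) | + | id A4 | id A1; A4 -> id | A2 A2 | ) | ) + id; A2 -> id | A2 A2 | + id | + | ) | ) + id; A1 -> ) | ) + id

Unit pairs: A2 ⇒* {A1, A4}; A4 ⇒* {A1}.
For every A with A ⇒* B via unit rules, add B's non-unit alternatives to A; then delete every rule of the form X → Y.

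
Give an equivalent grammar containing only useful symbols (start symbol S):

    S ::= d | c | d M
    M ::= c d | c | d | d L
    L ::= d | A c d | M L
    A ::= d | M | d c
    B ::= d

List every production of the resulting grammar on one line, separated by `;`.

Generating nonterminals: {A, B, L, M, S}.
Reachable from S after that: {A, L, M, S}.
Removed useless symbols: {B} and every production mentioning them.

S ::= d | c | d M; M ::= c d | c | d | d L; L ::= d | A c d | M L; A ::= d | M | d c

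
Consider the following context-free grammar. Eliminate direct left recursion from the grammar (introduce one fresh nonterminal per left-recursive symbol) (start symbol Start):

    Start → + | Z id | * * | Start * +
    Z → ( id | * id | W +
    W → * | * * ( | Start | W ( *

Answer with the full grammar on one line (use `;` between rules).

Start → + Start1 | Z id Start1 | * * Start1; Z → ( id | * id | W +; W → * W1 | * * ( W1 | Start W1; Start1 → * + Start1 | eps; W1 → ( * W1 | eps

Start, W are directly left-recursive.
For Start: α = {* +}, β = {+, Z id, * *}. Rewrite as Start → β Start1 and Start1 → α Start1 | ε.
For W: α = {( *}, β = {*, * * (, Start}. Rewrite as W → β W1 and W1 → α W1 | ε.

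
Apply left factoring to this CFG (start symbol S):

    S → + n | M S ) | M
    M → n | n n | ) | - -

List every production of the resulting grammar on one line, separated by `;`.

S → + n | M S'; M → ) | - - | n M'; S' → S ) | epsilon; M' → epsilon | n

S has alternatives sharing prefix 'M': factor to S → M S' with S' → S ) | ε.
M has alternatives sharing prefix 'n': factor to M → n M' with M' → ε | n.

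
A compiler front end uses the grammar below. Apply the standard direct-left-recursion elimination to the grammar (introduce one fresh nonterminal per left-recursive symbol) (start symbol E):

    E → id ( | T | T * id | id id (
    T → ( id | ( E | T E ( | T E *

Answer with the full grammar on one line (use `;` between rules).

E → id ( | T | T * id | id id (; T → ( id T' | ( E T'; T' → E ( T' | E * T' | ε

Directly left-recursive nonterminal: T.
For T: α = {E (, E *}, β = {( id, ( E}. Rewrite as T → β T' and T' → α T' | ε.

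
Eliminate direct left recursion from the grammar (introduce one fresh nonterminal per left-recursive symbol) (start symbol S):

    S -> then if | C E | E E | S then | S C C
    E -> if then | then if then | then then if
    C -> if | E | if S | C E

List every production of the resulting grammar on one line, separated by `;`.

S -> then if S' | C E S' | E E S'; E -> if then | then if then | then then if; C -> if C' | E C' | if S C'; S' -> then S' | C C S' | ε; C' -> E C' | ε

Left recursion appears on S, C.
For S: α = {then, C C}, β = {then if, C E, E E}. Rewrite as S → β S' and S' → α S' | ε.
For C: α = {E}, β = {if, E, if S}. Rewrite as C → β C' and C' → α C' | ε.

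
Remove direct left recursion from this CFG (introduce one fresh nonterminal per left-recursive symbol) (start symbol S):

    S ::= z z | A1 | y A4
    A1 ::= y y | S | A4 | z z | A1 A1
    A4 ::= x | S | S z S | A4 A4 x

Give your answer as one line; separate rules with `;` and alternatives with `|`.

A1, A4 are directly left-recursive.
For A1: α = {A1}, β = {y y, S, A4, z z}. Rewrite as A1 → β A1' and A1' → α A1' | ε.
For A4: α = {A4 x}, β = {x, S, S z S}. Rewrite as A4 → β A4' and A4' → α A4' | ε.

S ::= z z | A1 | y A4; A1 ::= y y A1' | S A1' | A4 A1' | z z A1'; A4 ::= x A4' | S A4' | S z S A4'; A1' ::= A1 A1' | ε; A4' ::= A4 x A4' | ε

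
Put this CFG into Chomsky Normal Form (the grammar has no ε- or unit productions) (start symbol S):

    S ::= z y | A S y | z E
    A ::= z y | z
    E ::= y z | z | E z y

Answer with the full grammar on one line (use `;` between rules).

Introduce a nonterminal for each terminal appearing in a rule of length ≥ 2: X1 → z, X2 → y.
Binarize each right-hand side of length ≥ 3 by chaining fresh nonterminals (Y1, Y2, …): affected rules were S → A S X2; E → E X1 X2.

S ::= X1 X2 | A Y1 | X1 E; A ::= X1 X2 | z; E ::= X2 X1 | z | E Y2; X1 ::= z; X2 ::= y; Y1 ::= S X2; Y2 ::= X1 X2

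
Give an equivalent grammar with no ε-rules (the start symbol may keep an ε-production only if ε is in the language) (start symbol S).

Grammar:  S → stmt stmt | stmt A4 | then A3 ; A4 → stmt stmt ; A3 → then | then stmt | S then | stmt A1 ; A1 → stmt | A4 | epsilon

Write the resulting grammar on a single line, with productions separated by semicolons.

Nullable set = {A1}.
ε ∉ L(G), so no ε-production is kept.
Add the nullable-subset variants: A3 → stmt A1 gives stmt A1 | stmt.

S → stmt stmt | stmt A4 | then A3; A4 → stmt stmt; A3 → then | then stmt | S then | stmt A1 | stmt; A1 → stmt | A4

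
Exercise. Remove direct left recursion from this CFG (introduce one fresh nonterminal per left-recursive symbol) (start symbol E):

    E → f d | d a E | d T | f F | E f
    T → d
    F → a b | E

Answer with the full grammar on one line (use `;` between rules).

E is directly left-recursive.
For E: α = {f}, β = {f d, d a E, d T, f F}. Rewrite as E → β E' and E' → α E' | ε.

E → f d E' | d a E E' | d T E' | f F E'; T → d; F → a b | E; E' → f E' | ε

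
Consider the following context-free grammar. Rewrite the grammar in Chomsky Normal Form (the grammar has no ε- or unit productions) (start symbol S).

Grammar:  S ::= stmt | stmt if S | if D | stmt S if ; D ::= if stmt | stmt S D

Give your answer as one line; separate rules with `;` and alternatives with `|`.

S ::= stmt | X1 Y1 | X2 D | X1 Y2; D ::= X2 X1 | X1 Y3; X1 ::= stmt; X2 ::= if; Y1 ::= X2 S; Y2 ::= S X2; Y3 ::= S D

Introduce a nonterminal for each terminal appearing in a rule of length ≥ 2: X1 → stmt, X2 → if.
Binarize each right-hand side of length ≥ 3 by chaining fresh nonterminals (Y1, Y2, …): affected rules were S → X1 X2 S; S → X1 S X2; D → X1 S D.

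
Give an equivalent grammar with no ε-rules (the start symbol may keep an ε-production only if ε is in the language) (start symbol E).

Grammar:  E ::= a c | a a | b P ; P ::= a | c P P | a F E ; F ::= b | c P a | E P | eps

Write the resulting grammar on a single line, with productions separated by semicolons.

E ::= a c | a a | b P; P ::= a | c P P | a F E | a E; F ::= b | c P a | E P

The nullable symbols are {F}.
ε ∉ L(G), so no ε-production is kept.
For each production, add variants omitting each subset of nullable occurrences: P → a F E gives a F E | a E.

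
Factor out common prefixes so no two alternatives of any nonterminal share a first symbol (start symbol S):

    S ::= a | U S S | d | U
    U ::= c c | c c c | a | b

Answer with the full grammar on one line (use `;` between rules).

S has alternatives sharing prefix 'U': factor to S → U S' with S' → S S | ε.
U has alternatives sharing prefix 'c c': factor to U → c c U' with U' → ε | c.

S ::= a | d | U S'; U ::= a | b | c c U'; S' ::= S S | ε; U' ::= ε | c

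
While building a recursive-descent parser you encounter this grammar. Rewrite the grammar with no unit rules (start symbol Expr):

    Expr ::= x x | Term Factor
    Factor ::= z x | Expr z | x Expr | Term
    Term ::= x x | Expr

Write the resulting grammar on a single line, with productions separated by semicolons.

Expr ::= x x | Term Factor; Factor ::= x x | z x | Expr z | x Expr | Term Factor; Term ::= x x | Term Factor

Unit pairs: Factor ⇒* {Expr, Term}; Term ⇒* {Expr}.
For every A with A ⇒* B via unit rules, add B's non-unit alternatives to A; then delete every rule of the form X → Y.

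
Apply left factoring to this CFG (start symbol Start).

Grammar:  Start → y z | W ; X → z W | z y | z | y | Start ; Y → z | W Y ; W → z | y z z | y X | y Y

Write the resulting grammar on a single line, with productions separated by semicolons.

X has alternatives sharing prefix 'z': factor to X → z X1 with X1 → W | y | ε.
W has alternatives sharing prefix 'y': factor to W → y W1 with W1 → z z | X | Y.

Start → y z | W; X → y | Start | z X1; Y → z | W Y; W → z | y W1; X1 → W | y | ε; W1 → z z | X | Y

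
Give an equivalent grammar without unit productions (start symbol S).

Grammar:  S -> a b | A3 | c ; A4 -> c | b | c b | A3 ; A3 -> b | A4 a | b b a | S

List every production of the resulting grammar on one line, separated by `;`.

S -> a b | c | b | A4 a | b b a; A4 -> c | b | c b | a b | A4 a | b b a; A3 -> a b | c | b | A4 a | b b a

Unit pairs: A3 ⇒* {S}; A4 ⇒* {A3, S}; S ⇒* {A3}.
Replace each nonterminal's rules with the union of the non-unit rules of every nonterminal it unit-derives.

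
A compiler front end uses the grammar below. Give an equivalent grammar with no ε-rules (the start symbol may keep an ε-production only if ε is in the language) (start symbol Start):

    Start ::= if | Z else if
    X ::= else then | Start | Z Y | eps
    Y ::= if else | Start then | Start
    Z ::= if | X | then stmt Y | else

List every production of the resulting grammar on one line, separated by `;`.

Start ::= if | Z else if | else if; X ::= else then | Start | Z Y | Y; Y ::= if else | Start then | Start; Z ::= if | X | then stmt Y | else

Nullable set = {X, Z}.
ε ∉ L(G), so no ε-production is kept.
For each production, add variants omitting each subset of nullable occurrences: Start → Z else if gives Z else if | else if. X → Z Y gives Z Y | Y.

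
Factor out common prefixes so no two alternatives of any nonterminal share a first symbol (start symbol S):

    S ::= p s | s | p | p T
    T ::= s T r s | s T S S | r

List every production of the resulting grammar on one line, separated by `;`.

S ::= s | p S'; T ::= r | s T T'; S' ::= s | ε | T; T' ::= r s | S S

S has alternatives sharing prefix 'p': factor to S → p S' with S' → s | ε | T.
T has alternatives sharing prefix 's T': factor to T → s T T' with T' → r s | S S.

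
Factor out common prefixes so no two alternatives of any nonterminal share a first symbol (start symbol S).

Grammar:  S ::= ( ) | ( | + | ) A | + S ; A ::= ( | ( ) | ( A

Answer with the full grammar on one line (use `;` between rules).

S ::= ) A | ( S' | + S''; A ::= ( A'; S' ::= ) | ε; S'' ::= ε | S; A' ::= ε | ) | A

S has alternatives sharing prefix '(': factor to S → ( S' with S' → ) | ε.
S has alternatives sharing prefix '+': factor to S → + S'' with S'' → ε | S.
A has alternatives sharing prefix '(': factor to A → ( A' with A' → ε | ) | A.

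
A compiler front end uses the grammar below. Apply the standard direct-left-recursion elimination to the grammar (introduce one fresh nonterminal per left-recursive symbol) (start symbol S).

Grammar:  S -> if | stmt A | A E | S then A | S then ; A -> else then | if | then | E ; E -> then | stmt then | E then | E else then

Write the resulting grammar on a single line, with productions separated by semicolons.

S -> if S' | stmt A S' | A E S'; A -> else then | if | then | E; E -> then E' | stmt then E'; S' -> then A S' | then S' | ε; E' -> then E' | else then E' | ε

Left recursion appears on S, E.
For S: α = {then A, then}, β = {if, stmt A, A E}. Rewrite as S → β S' and S' → α S' | ε.
For E: α = {then, else then}, β = {then, stmt then}. Rewrite as E → β E' and E' → α E' | ε.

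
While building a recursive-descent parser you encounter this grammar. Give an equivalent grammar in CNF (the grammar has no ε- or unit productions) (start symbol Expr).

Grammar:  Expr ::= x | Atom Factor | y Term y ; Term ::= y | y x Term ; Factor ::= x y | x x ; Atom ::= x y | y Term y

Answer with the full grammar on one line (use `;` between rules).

Introduce a nonterminal for each terminal appearing in a rule of length ≥ 2: X1 → y, X2 → x.
Binarize each right-hand side of length ≥ 3 by chaining fresh nonterminals (Y1, Y2, …): affected rules were Expr → X1 Term X1; Term → X1 X2 Term; Atom → X1 Term X1.

Expr ::= x | Atom Factor | X1 Y1; Term ::= y | X1 Y2; Factor ::= X2 X1 | X2 X2; Atom ::= X2 X1 | X1 Y3; X1 ::= y; X2 ::= x; Y1 ::= Term X1; Y2 ::= X2 Term; Y3 ::= Term X1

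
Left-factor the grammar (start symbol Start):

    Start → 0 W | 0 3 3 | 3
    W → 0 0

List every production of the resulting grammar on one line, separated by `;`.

Start has alternatives sharing prefix '0': factor to Start → 0 Start1 with Start1 → W | 3 3.

Start → 3 | 0 Start1; W → 0 0; Start1 → W | 3 3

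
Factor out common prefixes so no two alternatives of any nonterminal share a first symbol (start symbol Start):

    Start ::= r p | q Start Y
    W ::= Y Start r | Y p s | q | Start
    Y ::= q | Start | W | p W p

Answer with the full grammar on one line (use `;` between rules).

W has alternatives sharing prefix 'Y': factor to W → Y W1 with W1 → Start r | p s.

Start ::= r p | q Start Y; W ::= q | Start | Y W1; Y ::= q | Start | W | p W p; W1 ::= Start r | p s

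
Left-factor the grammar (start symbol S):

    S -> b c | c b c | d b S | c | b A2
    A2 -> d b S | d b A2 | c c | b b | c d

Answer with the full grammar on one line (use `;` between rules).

S -> d b S | b S' | c S''; A2 -> b b | d b A2' | c A2''; S' -> c | A2; S'' -> b c | ε; A2' -> S | A2; A2'' -> c | d

S has alternatives sharing prefix 'b': factor to S → b S' with S' → c | A2.
S has alternatives sharing prefix 'c': factor to S → c S'' with S'' → b c | ε.
A2 has alternatives sharing prefix 'd b': factor to A2 → d b A2' with A2' → S | A2.
A2 has alternatives sharing prefix 'c': factor to A2 → c A2'' with A2'' → c | d.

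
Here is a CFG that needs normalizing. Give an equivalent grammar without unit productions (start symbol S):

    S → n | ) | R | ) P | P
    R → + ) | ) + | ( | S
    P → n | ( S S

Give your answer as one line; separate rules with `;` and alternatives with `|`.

Unit pairs: R ⇒* {P, S}; S ⇒* {P, R}.
Replace each nonterminal's rules with the union of the non-unit rules of every nonterminal it unit-derives.

S → n | ) | ) P | ( S S | + ) | ) + | (; R → n | ) | ) P | ( S S | + ) | ) + | (; P → n | ( S S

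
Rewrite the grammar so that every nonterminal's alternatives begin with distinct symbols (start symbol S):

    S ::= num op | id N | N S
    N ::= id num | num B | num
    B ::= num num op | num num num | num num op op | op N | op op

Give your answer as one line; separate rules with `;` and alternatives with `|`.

N has alternatives sharing prefix 'num': factor to N → num N' with N' → B | ε.
B has alternatives sharing prefix 'num num': factor to B → num num B' with B' → op | num | op op.
B has alternatives sharing prefix 'op': factor to B → op B'' with B'' → N | op.
B' has alternatives sharing prefix 'op': factor to B' → op B''' with B''' → ε | op.

S ::= num op | id N | N S; N ::= id num | num N'; B ::= num num B' | op B''; N' ::= B | ε; B' ::= num | op B'''; B'' ::= N | op; B''' ::= ε | op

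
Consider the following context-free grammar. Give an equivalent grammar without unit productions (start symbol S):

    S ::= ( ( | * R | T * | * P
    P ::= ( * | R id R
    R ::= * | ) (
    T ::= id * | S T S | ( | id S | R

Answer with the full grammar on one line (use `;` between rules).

S ::= ( ( | * R | T * | * P; P ::= ( * | R id R; R ::= * | ) (; T ::= * | ) ( | id * | S T S | ( | id S

Unit pairs: T ⇒* {R}.
For each unit pair (A, B), copy every non-unit production of B to A, then drop all unit productions.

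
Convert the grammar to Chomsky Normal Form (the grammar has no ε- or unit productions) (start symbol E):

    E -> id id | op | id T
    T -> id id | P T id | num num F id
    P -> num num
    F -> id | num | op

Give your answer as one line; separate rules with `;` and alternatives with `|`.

Introduce a nonterminal for each terminal appearing in a rule of length ≥ 2: X1 → id, X2 → num.
Binarize each right-hand side of length ≥ 3 by chaining fresh nonterminals (Y1, Y2, …): affected rules were T → P T X1; T → X2 X2 F X1.

E -> X1 X1 | op | X1 T; T -> X1 X1 | P Y1 | X2 Y2; P -> X2 X2; F -> id | num | op; X1 -> id; X2 -> num; Y1 -> T X1; Y2 -> X2 Y3; Y3 -> F X1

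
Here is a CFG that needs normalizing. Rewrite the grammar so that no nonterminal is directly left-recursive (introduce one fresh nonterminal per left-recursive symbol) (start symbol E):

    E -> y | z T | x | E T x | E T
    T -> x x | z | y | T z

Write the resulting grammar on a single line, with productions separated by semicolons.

E -> y E' | z T E' | x E'; T -> x x T' | z T' | y T'; E' -> T x E' | T E' | ε; T' -> z T' | ε

E, T are directly left-recursive.
For E: α = {T x, T}, β = {y, z T, x}. Rewrite as E → β E' and E' → α E' | ε.
For T: α = {z}, β = {x x, z, y}. Rewrite as T → β T' and T' → α T' | ε.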